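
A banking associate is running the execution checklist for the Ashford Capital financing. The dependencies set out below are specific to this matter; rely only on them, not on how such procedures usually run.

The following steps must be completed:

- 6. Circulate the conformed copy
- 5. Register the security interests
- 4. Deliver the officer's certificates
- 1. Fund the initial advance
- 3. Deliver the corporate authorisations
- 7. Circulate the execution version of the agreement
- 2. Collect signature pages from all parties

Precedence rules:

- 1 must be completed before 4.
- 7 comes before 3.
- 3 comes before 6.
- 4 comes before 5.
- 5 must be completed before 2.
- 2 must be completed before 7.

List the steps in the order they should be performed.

Only 1 has no prerequisites, so it is first.
4 needed 1, now all done → 4.
That leaves 5 as the only ready step → 5.
Next only 2 has its prerequisites met → 2.
7 needed 2, now all done → 7.
Next only 3 has its prerequisites met → 3.
That leaves 6 as the only ready step → 6.

1 4 5 2 7 3 6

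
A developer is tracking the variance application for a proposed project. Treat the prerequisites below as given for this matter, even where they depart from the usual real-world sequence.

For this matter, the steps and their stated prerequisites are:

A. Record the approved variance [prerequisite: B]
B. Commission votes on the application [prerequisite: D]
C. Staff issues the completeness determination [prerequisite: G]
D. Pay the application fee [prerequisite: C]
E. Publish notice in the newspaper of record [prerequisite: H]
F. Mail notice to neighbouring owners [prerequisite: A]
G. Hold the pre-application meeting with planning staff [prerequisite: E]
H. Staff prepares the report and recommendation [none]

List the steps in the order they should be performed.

H, E, G, C, D, B, A, F

Only H has no prerequisites, so it is first.
Next only E has its prerequisites met → E.
G needed E, now all done → G.
Next only C has its prerequisites met → C.
That leaves D as the only ready step → D.
B is the only step now ready → B.
A is the only step now ready → A.
F is the only step now ready → F.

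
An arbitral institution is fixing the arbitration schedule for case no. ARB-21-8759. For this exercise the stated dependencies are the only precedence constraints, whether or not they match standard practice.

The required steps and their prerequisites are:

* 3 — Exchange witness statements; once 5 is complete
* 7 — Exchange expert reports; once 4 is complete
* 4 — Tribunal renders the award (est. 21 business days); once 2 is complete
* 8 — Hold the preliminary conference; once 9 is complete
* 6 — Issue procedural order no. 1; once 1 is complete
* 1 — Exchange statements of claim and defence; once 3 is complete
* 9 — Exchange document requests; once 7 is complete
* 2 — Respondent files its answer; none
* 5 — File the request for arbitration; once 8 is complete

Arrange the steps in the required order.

2, 4, 7, 9, 8, 5, 3, 1, 6

Only 2 has no prerequisites, so it is first.
4 needed 2, now all done → 4.
Next only 7 has its prerequisites met → 7.
That leaves 9 as the only ready step → 9.
That leaves 8 as the only ready step → 8.
5 needed 8, now all done → 5.
That leaves 3 as the only ready step → 3.
1 is the only step now ready → 1.
6 needed 1, now all done → 6.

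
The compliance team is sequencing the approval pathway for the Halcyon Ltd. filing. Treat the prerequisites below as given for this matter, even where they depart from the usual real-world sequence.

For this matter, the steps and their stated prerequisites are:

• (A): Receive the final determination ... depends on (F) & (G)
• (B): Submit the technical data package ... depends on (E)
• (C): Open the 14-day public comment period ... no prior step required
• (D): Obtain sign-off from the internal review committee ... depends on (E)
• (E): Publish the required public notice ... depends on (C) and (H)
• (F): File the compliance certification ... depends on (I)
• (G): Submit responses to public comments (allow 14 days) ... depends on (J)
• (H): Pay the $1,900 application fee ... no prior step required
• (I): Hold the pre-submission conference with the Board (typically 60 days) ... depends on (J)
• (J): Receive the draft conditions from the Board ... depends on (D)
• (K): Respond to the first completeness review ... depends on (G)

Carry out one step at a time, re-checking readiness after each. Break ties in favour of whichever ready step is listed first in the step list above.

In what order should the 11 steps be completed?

(C) and (H) have no prerequisites; (C) is listed earlier, so (C) is first.
That leaves (H) as the only ready step → (H).
(E) needed (C) and (H), now all done → (E).
Now (B) and (D) have their prerequisites met. (B) is listed earlier, so (B) next.
(D) needed (E), now all done → (D).
That leaves (J) as the only ready step → (J).
Now (G) and (I) have their prerequisites met. (G) is listed earlier, so (G) next.
Ready: (I) and (K). (I) is listed earlier → (I).
Now (F) and (K) have their prerequisites met. (F) is listed earlier, so (F) next.
(A) now also ready, so the ready set is {(A), (K)}; (A) is listed earlier → (A).
(K) is the only step now ready → (K).

(C), (H), (E), (B), (D), (J), (G), (I), (F), (A), (K)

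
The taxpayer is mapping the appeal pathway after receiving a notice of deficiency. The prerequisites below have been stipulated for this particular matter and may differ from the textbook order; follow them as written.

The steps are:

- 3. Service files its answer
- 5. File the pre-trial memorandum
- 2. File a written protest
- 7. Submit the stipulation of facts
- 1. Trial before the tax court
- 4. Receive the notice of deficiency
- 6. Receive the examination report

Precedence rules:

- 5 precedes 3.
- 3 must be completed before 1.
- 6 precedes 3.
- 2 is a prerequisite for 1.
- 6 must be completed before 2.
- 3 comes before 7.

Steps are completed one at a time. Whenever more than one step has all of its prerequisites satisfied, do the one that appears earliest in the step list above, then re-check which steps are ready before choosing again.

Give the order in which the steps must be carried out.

Nothing is required for 5, 4 and 6. 5 is listed earlier → 5 first.
4 and 6 are both available; 4 is listed earlier → 4.
That leaves 6 as the only ready step → 6.
Now 3 and 2 have their prerequisites met. 3 is listed earlier, so 3 next.
7 now also ready, so the ready set is {2, 7}; 2 is listed earlier → 2.
1 now also ready, so the ready set is {7, 1}; 7 is listed earlier → 7.
That leaves 1 as the only ready step → 1.

5 → 4 → 6 → 3 → 2 → 7 → 1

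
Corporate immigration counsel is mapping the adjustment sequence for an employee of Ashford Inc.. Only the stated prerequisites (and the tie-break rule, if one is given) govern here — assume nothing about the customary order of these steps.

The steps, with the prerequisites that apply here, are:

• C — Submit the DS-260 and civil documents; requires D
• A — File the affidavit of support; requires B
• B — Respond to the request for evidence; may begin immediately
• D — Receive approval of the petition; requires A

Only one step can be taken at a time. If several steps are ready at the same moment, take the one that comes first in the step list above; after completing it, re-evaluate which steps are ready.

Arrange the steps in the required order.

Only B has no prerequisites, so it is first.
A needed B, now all done → A.
D needed A, now all done → D.
C is the only step now ready → C.

B A D C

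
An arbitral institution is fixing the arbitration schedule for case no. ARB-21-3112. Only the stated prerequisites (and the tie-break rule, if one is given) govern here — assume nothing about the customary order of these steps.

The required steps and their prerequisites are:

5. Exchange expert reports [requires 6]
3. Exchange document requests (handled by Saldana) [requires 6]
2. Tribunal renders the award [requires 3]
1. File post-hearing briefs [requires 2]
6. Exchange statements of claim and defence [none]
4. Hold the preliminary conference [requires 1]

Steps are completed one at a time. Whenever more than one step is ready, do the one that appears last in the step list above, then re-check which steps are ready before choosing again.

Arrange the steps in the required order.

6, 3, 2, 1, 4, 5

6 has no prerequisites → 6 first.
Ready: 3 and 5. 3 is listed later → 3.
2 now also ready, so the ready set is {2, 5}; 2 is listed later → 2.
1 and 5 are both available; 1 is listed later → 1.
4 and 5 are both available; 4 is listed later → 4.
5 needed 6, now all done → 5.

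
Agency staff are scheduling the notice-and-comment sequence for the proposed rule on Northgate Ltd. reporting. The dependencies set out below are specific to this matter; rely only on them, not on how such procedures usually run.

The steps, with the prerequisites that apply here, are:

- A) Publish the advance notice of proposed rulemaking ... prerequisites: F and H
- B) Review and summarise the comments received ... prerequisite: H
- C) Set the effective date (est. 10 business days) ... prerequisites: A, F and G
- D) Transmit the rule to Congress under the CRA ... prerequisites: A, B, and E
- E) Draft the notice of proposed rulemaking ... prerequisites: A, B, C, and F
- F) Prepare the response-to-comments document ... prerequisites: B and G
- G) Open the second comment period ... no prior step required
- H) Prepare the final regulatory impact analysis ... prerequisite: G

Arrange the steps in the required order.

G → H → B → F → A → C → E → D

Only G has no prerequisites, so it is first.
Next only H has its prerequisites met → H.
That leaves B as the only ready step → B.
F needed B and G, now all done → F.
That leaves A as the only ready step → A.
Next only C has its prerequisites met → C.
Next only E has its prerequisites met → E.
Next only D has its prerequisites met → D.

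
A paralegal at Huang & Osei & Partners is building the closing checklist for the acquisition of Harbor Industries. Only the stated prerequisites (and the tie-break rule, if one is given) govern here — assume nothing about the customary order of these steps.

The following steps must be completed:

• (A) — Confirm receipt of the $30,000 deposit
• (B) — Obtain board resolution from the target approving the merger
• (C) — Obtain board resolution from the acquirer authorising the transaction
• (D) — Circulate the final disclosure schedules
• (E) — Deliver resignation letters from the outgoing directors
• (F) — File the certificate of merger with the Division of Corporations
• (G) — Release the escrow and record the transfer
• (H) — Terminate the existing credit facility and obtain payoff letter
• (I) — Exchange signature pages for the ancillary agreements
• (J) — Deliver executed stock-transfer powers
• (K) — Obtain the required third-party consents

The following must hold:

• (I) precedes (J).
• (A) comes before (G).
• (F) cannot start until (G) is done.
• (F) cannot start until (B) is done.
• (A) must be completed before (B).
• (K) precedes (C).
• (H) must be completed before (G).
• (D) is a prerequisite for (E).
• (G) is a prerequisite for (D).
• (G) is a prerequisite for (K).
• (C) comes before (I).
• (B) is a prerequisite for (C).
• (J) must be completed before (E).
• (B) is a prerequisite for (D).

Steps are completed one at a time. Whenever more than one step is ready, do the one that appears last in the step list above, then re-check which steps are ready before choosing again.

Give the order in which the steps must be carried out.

(H), (A), (G), (K), (B), (F), (D), (C), (I), (J), (E)

(H) and (A) have no prerequisites; (H) is listed later, so (H) is first.
(A) is the only step now ready → (A).
Ready: (G) and (B). (G) is listed later → (G).
Now (K) and (B) have their prerequisites met. (K) is listed later, so (K) next.
(B) needed (A), now all done → (B).
(F), (D) and (C) are all available; (F) is listed later → (F).
Ready: (D) and (C). (D) is listed later → (D).
(C) is the only step now ready → (C).
(I) needed (C), now all done → (I).
That leaves (J) as the only ready step → (J).
Next only (E) has its prerequisites met → (E).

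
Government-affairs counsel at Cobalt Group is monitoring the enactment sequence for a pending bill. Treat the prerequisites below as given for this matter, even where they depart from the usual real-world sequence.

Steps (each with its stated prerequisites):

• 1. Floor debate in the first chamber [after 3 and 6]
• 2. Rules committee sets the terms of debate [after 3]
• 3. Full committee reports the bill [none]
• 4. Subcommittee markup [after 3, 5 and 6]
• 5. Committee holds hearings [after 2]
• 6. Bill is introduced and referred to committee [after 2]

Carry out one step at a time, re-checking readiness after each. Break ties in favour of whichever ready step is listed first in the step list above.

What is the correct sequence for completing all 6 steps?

3 is the only step with nothing outstanding, so it goes first.
2 needed 3, now all done → 2.
Ready: 5 and 6. 5 is listed earlier → 5.
6 needed 2, now all done → 6.
Now 1 and 4 have their prerequisites met. 1 is listed earlier, so 1 next.
Next only 4 has its prerequisites met → 4.

3 → 2 → 5 → 6 → 1 → 4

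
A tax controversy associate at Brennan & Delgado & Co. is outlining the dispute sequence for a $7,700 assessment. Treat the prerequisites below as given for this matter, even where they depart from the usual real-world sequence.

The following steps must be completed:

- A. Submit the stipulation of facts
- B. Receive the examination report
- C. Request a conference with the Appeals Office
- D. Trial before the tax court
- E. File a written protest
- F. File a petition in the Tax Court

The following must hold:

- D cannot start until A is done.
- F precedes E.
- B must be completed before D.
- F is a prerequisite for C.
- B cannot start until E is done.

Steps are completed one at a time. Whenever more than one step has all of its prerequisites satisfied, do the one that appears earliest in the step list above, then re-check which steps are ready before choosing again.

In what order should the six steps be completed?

A → F → C → E → B → D

Nothing is required for A and F. A is listed earlier → A first.
F is the only step now ready → F.
Now C and E have their prerequisites met. C is listed earlier, so C next.
E needed F, now all done → E.
B needed E, now all done → B.
D needed A and B, now all done → D.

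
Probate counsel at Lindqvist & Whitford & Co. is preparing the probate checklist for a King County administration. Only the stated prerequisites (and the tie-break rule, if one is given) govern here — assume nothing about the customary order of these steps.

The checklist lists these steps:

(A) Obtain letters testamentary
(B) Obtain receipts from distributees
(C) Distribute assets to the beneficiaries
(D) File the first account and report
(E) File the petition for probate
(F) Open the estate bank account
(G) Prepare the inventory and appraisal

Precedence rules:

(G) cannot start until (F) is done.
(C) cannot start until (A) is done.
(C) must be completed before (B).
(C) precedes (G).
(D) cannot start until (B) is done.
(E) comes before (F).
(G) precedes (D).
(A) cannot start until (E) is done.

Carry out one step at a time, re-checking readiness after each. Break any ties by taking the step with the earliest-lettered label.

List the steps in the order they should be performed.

(E) is the only step with nothing outstanding, so it goes first.
Now (A) and (F) have their prerequisites met. (A) has the earlier label, so (A) next.
Ready: (C) and (F). (C) has the earlier label → (C).
(B) now also ready, so the ready set is {(B), (F)}; (B) has the earlier label → (B).
(F) is the only step now ready → (F).
(G) needed (C) and (F), now all done → (G).
(D) is the only step now ready → (D).

(E) (A) (C) (B) (F) (G) (D)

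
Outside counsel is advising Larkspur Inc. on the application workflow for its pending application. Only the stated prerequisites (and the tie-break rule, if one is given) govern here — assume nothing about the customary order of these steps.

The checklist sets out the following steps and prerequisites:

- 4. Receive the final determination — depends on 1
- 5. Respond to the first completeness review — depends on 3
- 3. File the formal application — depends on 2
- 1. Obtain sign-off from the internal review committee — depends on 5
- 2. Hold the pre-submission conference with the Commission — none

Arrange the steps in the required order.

2 → 3 → 5 → 1 → 4

2 has no prerequisites → 2 first.
3 needed 2, now all done → 3.
5 needed 3, now all done → 5.
Next only 1 has its prerequisites met → 1.
4 is the only step now ready → 4.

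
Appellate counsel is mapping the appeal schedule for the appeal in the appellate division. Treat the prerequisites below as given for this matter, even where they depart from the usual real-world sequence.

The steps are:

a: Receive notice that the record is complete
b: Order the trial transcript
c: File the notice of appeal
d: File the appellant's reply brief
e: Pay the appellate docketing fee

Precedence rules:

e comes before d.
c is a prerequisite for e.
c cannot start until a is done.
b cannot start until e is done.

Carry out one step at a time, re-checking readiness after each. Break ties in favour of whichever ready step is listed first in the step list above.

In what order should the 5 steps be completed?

a c e b d

a is the only step with nothing outstanding, so it goes first.
Next only c has its prerequisites met → c.
e is the only step now ready → e.
b and d are both available; b is listed earlier → b.
Next only d has its prerequisites met → d.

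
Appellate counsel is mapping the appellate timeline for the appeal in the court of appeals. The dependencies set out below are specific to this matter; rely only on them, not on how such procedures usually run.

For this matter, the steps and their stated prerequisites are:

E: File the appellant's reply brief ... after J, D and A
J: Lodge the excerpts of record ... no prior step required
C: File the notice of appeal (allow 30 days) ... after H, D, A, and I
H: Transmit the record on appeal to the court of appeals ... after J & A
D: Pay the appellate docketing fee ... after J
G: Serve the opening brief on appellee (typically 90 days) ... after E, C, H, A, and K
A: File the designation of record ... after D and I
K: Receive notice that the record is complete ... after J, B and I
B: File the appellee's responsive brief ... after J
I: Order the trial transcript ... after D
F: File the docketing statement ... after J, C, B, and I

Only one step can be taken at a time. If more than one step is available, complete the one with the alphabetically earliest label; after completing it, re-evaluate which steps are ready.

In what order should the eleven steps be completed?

J, B, D, I, A, E, H, C, F, K, G

J has no prerequisites → J first.
Now B and D have their prerequisites met. B has the earlier label, so B next.
D is the only step now ready → D.
Next only I has its prerequisites met → I.
A and K are both available; A has the earlier label → A.
E and H now also ready, so the ready set is {E, H, K}; E has the earlier label → E.
Ready: H and K. H has the earlier label → H.
C now also ready, so the ready set is {C, K}; C has the earlier label → C.
F and K are both available; F has the earlier label → F.
That leaves K as the only ready step → K.
Next only G has its prerequisites met → G.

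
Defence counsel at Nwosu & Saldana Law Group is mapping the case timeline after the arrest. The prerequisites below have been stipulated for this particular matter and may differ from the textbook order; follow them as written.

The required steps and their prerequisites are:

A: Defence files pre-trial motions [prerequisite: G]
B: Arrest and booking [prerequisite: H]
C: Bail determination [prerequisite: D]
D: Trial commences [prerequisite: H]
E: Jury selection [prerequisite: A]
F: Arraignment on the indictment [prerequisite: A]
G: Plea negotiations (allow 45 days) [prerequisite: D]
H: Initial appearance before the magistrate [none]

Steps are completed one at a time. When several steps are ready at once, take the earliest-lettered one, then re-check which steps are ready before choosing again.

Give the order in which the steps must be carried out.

H, B, D, C, G, A, E, F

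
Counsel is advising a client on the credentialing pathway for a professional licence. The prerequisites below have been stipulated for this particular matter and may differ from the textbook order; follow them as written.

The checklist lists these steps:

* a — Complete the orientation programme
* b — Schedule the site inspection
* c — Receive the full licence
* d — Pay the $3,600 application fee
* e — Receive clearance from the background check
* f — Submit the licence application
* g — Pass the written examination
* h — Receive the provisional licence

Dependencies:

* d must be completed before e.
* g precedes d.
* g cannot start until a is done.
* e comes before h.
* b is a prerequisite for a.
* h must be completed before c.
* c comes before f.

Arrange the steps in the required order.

b has no prerequisites → b first.
That leaves a as the only ready step → a.
Next only g has its prerequisites met → g.
Next only d has its prerequisites met → d.
e is the only step now ready → e.
That leaves h as the only ready step → h.
That leaves c as the only ready step → c.
f is the only step now ready → f.

b → a → g → d → e → h → c → f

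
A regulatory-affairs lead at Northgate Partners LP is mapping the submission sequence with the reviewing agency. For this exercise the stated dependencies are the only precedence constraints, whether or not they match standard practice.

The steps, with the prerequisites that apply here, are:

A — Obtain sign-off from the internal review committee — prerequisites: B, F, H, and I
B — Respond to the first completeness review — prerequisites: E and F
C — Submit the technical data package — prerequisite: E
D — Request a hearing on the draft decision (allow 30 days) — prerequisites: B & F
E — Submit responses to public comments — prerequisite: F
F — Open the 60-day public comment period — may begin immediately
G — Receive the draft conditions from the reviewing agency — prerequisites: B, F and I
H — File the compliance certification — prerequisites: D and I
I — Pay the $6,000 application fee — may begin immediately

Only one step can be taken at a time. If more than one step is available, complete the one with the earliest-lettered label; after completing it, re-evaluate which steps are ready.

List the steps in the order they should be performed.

Nothing is required for F and I. F has the earlier label → F first.
Now E and I have their prerequisites met. E has the earlier label, so E next.
Now B, C and I have their prerequisites met. B has the earlier label, so B next.
C, D and I are all available; C has the earlier label → C.
D and I are both available; D has the earlier label → D.
That leaves I as the only ready step → I.
Now G and H have their prerequisites met. G has the earlier label, so G next.
Next only H has its prerequisites met → H.
That leaves A as the only ready step → A.

F → E → B → C → D → I → G → H → A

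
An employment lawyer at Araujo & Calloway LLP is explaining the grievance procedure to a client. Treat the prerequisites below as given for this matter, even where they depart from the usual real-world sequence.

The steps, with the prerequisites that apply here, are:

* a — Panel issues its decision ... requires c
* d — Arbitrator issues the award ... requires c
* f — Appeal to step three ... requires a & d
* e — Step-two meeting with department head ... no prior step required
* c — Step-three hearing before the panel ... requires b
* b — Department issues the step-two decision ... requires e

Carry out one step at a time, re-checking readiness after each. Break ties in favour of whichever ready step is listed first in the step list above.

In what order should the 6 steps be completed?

e is the only step with nothing outstanding, so it goes first.
That leaves b as the only ready step → b.
Next only c has its prerequisites met → c.
a and d are both available; a is listed earlier → a.
Next only d has its prerequisites met → d.
That leaves f as the only ready step → f.

e → b → c → a → d → f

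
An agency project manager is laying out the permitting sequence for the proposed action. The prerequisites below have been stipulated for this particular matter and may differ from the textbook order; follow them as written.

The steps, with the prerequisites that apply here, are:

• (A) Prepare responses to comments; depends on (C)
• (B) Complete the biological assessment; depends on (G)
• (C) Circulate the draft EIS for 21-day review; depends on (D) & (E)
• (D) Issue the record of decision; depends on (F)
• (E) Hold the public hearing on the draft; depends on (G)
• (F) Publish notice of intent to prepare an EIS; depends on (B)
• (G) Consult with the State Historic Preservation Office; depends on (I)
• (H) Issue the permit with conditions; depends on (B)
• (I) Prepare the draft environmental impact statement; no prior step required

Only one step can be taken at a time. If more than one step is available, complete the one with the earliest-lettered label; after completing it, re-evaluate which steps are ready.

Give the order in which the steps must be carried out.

(I) has no prerequisites → (I) first.
(G) is the only step now ready → (G).
Ready: (B) and (E). (B) has the earlier label → (B).
Ready: (E), (F) and (H). (E) has the earlier label → (E).
(F) and (H) are both available; (F) has the earlier label → (F).
Ready: (D) and (H). (D) has the earlier label → (D).
(C) now also ready, so the ready set is {(C), (H)}; (C) has the earlier label → (C).
(A) and (H) are both available; (A) has the earlier label → (A).
(H) is the only step now ready → (H).

(I), (G), (B), (E), (F), (D), (C), (A), (H)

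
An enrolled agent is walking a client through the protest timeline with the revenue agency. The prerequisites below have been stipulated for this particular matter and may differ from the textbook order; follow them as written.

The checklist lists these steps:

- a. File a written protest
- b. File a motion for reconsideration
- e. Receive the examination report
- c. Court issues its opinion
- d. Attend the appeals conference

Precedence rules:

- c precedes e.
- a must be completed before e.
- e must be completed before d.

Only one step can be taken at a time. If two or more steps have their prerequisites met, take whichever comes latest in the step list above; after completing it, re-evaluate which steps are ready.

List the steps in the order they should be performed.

c, b, a, e, d

Nothing is required for c, b and a. c is listed later → c first.
Ready: b and a. b is listed later → b.
That leaves a as the only ready step → a.
Next only e has its prerequisites met → e.
Next only d has its prerequisites met → d.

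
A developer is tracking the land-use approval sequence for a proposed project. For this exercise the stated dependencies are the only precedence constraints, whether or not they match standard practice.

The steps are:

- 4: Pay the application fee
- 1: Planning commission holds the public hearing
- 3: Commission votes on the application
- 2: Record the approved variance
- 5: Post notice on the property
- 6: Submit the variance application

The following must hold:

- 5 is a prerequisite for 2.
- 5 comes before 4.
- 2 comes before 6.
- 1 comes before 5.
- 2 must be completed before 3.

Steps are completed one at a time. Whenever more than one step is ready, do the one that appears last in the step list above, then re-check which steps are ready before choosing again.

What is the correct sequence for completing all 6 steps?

1 5 2 6 3 4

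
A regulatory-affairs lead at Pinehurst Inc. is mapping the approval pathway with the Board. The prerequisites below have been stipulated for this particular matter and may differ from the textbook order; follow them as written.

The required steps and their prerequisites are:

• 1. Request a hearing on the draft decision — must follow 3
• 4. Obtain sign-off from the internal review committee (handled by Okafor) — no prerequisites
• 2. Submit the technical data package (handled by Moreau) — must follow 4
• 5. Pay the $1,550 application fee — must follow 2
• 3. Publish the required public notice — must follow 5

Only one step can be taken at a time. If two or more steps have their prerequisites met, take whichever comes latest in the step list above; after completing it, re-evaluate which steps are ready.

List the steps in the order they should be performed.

4, 2, 5, 3, 1

4 is the only step with nothing outstanding, so it goes first.
2 needed 4, now all done → 2.
Next only 5 has its prerequisites met → 5.
3 is the only step now ready → 3.
1 needed 3, now all done → 1.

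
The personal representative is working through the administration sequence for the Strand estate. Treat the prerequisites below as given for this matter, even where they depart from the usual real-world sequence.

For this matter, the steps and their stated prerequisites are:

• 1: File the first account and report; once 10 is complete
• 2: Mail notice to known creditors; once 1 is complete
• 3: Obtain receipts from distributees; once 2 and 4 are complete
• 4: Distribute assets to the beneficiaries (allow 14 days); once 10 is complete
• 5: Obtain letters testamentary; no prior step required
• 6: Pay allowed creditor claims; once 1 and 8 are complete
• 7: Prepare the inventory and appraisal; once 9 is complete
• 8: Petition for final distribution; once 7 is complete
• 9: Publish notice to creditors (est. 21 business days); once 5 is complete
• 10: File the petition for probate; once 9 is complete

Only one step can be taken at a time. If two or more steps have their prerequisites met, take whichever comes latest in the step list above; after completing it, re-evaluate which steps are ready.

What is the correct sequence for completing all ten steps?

5 → 9 → 10 → 7 → 8 → 4 → 1 → 6 → 2 → 3

Only 5 has no prerequisites, so it is first.
9 is the only step now ready → 9.
Ready: 10 and 7. 10 is listed later → 10.
4 and 1 now also ready, so the ready set is {7, 4, 1}; 7 is listed later → 7.
8 now also ready, so the ready set is {8, 4, 1}; 8 is listed later → 8.
4 and 1 are both available; 4 is listed later → 4.
Next only 1 has its prerequisites met → 1.
6 and 2 are both available; 6 is listed later → 6.
2 needed 1, now all done → 2.
That leaves 3 as the only ready step → 3.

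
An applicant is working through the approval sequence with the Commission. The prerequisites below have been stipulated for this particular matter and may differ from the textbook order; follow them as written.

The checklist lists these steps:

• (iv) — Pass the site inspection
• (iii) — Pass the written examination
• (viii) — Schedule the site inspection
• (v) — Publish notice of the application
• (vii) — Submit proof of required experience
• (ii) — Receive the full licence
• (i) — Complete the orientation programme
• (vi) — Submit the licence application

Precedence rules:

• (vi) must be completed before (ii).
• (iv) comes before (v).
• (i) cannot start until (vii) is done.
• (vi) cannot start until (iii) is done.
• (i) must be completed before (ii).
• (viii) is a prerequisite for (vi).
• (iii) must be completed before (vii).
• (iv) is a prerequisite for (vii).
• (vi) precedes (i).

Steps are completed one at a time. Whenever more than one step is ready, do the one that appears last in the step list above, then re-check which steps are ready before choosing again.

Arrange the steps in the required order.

(viii), (iii), (vi), (iv), (vii), (i), (ii), (v)

(viii), (iii) and (iv) have no prerequisites; (viii) is listed later, so (viii) is first.
(iii) and (iv) are both available; (iii) is listed later → (iii).
(vi) now also ready, so the ready set is {(vi), (iv)}; (vi) is listed later → (vi).
Next only (iv) has its prerequisites met → (iv).
Ready: (vii) and (v). (vii) is listed later → (vii).
(i) now also ready, so the ready set is {(i), (v)}; (i) is listed later → (i).
Ready: (ii) and (v). (ii) is listed later → (ii).
Next only (v) has its prerequisites met → (v).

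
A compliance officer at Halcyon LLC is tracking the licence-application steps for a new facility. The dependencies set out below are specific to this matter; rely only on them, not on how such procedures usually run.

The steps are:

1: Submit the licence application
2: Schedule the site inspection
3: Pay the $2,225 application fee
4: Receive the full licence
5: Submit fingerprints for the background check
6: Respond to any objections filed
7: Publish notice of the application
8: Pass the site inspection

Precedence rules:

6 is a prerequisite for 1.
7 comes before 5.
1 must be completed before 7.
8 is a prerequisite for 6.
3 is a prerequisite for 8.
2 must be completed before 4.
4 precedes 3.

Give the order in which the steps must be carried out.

2 → 4 → 3 → 8 → 6 → 1 → 7 → 5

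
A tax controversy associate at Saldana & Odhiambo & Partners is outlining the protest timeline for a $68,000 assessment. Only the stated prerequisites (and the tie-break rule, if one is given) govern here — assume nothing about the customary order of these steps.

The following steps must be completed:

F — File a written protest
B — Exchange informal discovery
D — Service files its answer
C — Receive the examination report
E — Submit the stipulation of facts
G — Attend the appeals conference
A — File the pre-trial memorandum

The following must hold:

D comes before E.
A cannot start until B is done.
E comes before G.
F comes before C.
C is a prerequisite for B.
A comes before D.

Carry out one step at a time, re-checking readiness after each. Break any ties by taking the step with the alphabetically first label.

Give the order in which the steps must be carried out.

F is the only step with nothing outstanding, so it goes first.
C needed F, now all done → C.
Next only B has its prerequisites met → B.
A is the only step now ready → A.
D needed A, now all done → D.
E needed D, now all done → E.
G needed E, now all done → G.

F, C, B, A, D, E, G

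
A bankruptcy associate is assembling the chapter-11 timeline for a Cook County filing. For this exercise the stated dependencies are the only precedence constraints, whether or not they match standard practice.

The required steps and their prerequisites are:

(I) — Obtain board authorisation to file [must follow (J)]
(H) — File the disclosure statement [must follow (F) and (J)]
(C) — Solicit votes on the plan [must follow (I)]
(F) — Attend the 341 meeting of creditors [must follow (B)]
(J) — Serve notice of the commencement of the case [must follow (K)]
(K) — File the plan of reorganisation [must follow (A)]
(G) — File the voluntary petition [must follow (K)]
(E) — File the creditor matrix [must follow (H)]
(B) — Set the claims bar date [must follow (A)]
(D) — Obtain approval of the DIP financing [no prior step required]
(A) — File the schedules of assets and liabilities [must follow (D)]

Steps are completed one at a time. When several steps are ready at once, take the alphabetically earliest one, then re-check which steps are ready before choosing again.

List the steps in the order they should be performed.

(D), (A), (B), (F), (K), (G), (J), (H), (E), (I), (C)

(D) is the only step with nothing outstanding, so it goes first.
That leaves (A) as the only ready step → (A).
Now (B) and (K) have their prerequisites met. (B) has the earlier label, so (B) next.
Ready: (F) and (K). (F) has the earlier label → (F).
(K) needed (A), now all done → (K).
Now (G) and (J) have their prerequisites met. (G) has the earlier label, so (G) next.
Next only (J) has its prerequisites met → (J).
(H) and (I) are both available; (H) has the earlier label → (H).
Ready: (E) and (I). (E) has the earlier label → (E).
(I) needed (J), now all done → (I).
That leaves (C) as the only ready step → (C).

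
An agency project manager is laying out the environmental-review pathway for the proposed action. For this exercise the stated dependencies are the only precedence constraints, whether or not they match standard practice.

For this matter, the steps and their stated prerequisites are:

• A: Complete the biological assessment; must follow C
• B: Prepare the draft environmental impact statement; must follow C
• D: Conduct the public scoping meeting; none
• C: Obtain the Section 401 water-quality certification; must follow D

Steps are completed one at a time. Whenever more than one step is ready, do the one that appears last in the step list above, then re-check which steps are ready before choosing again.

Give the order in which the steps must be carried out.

D, C, B, A

D has no prerequisites → D first.
C is the only step now ready → C.
Ready: B and A. B is listed later → B.
A needed C, now all done → A.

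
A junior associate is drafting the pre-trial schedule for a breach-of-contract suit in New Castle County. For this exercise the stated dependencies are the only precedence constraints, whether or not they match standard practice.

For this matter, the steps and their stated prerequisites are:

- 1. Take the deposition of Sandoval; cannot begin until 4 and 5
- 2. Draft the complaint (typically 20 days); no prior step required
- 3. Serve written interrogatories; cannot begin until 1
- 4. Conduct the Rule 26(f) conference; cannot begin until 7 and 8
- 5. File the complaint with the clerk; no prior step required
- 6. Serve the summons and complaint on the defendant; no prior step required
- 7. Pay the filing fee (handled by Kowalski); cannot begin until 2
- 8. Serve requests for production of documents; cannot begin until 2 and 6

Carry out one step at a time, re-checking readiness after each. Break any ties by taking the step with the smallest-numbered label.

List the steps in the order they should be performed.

2 5 6 7 8 4 1 3

2, 5 and 6 have no prerequisites; 2 has the earlier label, so 2 is first.
7 now also ready, so the ready set is {5, 6, 7}; 5 has the earlier label → 5.
Ready: 6 and 7. 6 has the earlier label → 6.
Ready: 7 and 8. 7 has the earlier label → 7.
8 needed 2 and 6, now all done → 8.
Next only 4 has its prerequisites met → 4.
1 is the only step now ready → 1.
3 needed 1, now all done → 3.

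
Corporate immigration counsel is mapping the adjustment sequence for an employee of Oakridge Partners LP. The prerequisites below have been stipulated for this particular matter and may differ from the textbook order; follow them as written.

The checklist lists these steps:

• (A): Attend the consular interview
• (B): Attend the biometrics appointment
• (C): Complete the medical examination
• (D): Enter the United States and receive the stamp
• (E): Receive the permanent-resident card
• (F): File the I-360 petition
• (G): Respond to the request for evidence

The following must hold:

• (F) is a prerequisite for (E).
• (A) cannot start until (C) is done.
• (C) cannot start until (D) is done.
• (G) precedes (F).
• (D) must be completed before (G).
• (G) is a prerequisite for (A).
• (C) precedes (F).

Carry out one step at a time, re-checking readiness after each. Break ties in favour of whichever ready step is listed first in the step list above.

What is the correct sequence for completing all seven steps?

(B), (D), (C), (G), (A), (F), (E)

(B) and (D) have no prerequisites; (B) is listed earlier, so (B) is first.
That leaves (D) as the only ready step → (D).
Ready: (C) and (G). (C) is listed earlier → (C).
(G) needed (D), now all done → (G).
Ready: (A) and (F). (A) is listed earlier → (A).
(F) needed (C) and (G), now all done → (F).
That leaves (E) as the only ready step → (E).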